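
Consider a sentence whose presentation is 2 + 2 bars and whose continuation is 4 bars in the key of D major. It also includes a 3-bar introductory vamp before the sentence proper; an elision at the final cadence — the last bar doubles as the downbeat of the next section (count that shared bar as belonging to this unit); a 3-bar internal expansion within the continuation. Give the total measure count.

Basic sentence: 2 + 2 + 4 = 8 bars.
8 (basic form) + 3 (introduction) + 3 (internal expansion) = 14.
The elision shares a bar with the next section but does not change this unit's count.

14 measures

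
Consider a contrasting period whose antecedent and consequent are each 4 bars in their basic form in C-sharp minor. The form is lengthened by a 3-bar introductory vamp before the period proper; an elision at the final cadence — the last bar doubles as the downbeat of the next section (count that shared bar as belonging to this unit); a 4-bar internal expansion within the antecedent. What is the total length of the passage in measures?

15 measures

Basic contrasting period: 4 + 4 = 8 bars.
8 (basic form) + 3 (introduction) + 4 (internal expansion) = 15.
The elision shares a bar with the next section but does not change this unit's count.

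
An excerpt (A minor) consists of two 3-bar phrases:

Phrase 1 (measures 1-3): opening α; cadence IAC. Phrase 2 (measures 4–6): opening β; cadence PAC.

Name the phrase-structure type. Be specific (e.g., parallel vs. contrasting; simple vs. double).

contrasting period

Phrase 1 ends with an imperfect authentic cadence (weaker) and phrase 2 with a perfect authentic cadence (stronger): antecedent + consequent = a period.
The two phrases open with different material (α / β), so the period is contrasting.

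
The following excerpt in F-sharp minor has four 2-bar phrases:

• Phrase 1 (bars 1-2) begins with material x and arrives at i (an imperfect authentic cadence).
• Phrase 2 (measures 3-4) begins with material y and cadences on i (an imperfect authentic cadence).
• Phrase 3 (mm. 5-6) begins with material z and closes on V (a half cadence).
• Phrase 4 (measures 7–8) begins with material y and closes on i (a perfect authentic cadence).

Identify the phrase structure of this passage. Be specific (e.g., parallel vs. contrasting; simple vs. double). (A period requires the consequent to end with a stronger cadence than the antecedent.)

Four phrases in two halves: the first half (mm. 1–4) ends with an imperfect authentic cadence, the second (measures 5–8) with a perfect authentic cadence — a large antecedent–consequent pair, i.e. a double period.
Phrase 3 begins with different material from phrase 1, making it contrasting.

contrasting double period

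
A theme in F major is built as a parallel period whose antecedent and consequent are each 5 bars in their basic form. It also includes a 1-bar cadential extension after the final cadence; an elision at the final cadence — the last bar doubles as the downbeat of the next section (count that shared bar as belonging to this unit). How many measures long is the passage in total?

Basic parallel period: 5 + 5 = 10 bars.
10 (basic form) + 1 (cadential extension) = 11.
The elision shares a bar with the next section but does not change this unit's count.

11 measures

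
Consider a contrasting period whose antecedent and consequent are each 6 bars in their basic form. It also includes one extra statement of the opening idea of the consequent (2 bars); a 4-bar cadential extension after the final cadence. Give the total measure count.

Basic contrasting period: 6 + 6 = 12 bars.
12 (basic form) + 2 (extra statement) + 4 (cadential extension) = 18.

18 measures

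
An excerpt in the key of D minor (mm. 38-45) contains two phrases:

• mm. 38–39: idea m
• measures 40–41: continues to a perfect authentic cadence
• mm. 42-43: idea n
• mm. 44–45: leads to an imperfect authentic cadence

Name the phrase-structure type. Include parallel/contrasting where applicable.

The second phrase closes with an imperfect authentic cadence, which is not stronger than the first phrase's perfect authentic cadence; without a weak→strong cadential pair there is no antecedent–consequent relationship, so this is a phrase group rather than a period.

phrase group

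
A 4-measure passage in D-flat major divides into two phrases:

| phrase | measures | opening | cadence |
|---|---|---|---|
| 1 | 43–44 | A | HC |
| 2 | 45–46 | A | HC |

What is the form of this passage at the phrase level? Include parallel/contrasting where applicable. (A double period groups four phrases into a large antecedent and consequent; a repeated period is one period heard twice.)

repeated phrase

Both phrases have the same opening (A) and the same cadence (half cadence): the second is a restatement, not a consequent, so this is a repeated phrase rather than a period.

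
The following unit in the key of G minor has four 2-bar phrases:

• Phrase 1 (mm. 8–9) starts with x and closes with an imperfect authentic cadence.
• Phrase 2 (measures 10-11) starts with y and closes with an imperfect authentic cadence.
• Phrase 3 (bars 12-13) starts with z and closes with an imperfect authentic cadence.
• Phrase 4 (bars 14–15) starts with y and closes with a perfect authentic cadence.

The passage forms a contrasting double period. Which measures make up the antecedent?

In a double period the four phrases pair into a large antecedent (phrases 1–2, ending imperfect authentic cadence) and a large consequent (phrases 3–4, ending perfect authentic cadence). The antecedent spans mm. 8–11.

measures 8–11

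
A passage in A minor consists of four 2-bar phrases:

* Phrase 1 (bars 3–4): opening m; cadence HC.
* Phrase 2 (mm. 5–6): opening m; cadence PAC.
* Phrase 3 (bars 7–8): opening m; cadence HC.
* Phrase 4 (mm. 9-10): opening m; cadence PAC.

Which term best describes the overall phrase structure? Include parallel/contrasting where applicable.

The cadence pattern HC–PAC–HC–PAC is weak–strong twice, and phrases 3–4 restate phrases 1–2: a period heard twice, not a double period (which would end weakly at phrase 2).

repeated period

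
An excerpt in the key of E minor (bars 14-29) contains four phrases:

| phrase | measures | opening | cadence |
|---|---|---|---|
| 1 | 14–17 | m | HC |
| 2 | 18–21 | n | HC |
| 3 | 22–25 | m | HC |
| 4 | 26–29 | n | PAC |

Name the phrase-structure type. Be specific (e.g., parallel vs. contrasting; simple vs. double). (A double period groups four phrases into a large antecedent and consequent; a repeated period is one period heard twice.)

Four phrases in two halves: the first half (mm. 14–21) ends with a half cadence, the second (mm. 22-29) with a perfect authentic cadence — a large antecedent–consequent pair, i.e. a double period.
Phrase 3 begins with the same material as phrase 1, making it parallel.

parallel double period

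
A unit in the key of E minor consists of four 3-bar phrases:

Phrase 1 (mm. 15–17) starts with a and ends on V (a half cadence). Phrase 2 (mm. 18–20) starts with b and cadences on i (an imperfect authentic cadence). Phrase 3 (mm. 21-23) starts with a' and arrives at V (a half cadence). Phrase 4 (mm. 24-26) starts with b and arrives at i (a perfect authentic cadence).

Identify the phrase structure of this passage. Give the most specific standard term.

parallel double period

Four phrases in two halves: the first half (mm. 15–20) ends with an imperfect authentic cadence, the second (mm. 21-26) with a perfect authentic cadence — a large antecedent–consequent pair, i.e. a double period.
Phrase 3 begins with the same material as phrase 1, making it parallel.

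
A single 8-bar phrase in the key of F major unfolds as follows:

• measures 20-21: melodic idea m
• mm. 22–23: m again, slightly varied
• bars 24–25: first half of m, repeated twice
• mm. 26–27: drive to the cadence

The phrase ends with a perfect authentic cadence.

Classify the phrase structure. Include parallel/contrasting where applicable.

Basic idea (bars 20–21) + its repetition (bars 22–23) form the presentation; fragmentation and cadence (mm. 24–27) form the continuation — the 8-bar whole is a sentence.

sentence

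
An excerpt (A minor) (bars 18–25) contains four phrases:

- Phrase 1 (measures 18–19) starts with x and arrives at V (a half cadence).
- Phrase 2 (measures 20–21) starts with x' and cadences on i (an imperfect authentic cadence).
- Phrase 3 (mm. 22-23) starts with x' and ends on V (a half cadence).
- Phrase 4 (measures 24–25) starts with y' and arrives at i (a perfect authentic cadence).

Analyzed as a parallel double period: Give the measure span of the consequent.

measures 22–25

In a double period the four phrases pair into a large antecedent (phrases 1–2, ending imperfect authentic cadence) and a large consequent (phrases 3–4, ending perfect authentic cadence). The consequent spans mm. 22–25.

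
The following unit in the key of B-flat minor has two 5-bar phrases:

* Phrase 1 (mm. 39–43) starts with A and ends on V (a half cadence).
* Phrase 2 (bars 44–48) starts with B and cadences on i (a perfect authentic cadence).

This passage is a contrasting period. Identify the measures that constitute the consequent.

The antecedent is the phrase ending with the weaker cadence (half cadence, phrase 1) and the consequent the one ending more conclusively (perfect authentic cadence, phrase 2); the consequent is mm. 44-48.

measures 44–48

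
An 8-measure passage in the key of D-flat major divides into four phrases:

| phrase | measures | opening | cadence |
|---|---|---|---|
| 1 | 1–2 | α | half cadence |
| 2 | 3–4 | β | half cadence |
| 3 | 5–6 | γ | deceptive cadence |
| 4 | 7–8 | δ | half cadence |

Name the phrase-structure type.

Phrase 4 ends with a half cadence, no stronger than phrase 2's half cadence, so the four phrases do not form a double period; nor do phrases 3–4 duplicate 1–2, so it is not a repeated period. With no phrase reaching a conclusive cadence, the passage is a phrase group.

phrase group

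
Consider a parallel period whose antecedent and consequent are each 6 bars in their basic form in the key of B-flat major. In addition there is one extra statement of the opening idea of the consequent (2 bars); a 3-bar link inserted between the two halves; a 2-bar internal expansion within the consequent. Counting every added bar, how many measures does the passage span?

Basic parallel period: 6 + 6 = 12 bars.
12 (basic form) + 2 (extra statement) + 3 (link) + 2 (internal expansion) = 19.

19 measures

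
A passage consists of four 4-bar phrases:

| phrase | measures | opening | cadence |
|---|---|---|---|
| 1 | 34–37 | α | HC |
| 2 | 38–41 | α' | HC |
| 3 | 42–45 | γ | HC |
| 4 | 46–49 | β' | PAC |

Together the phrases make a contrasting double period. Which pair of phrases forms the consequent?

phrases 3 and 4

In a double period the first pair of phrases (ending half cadence) is the large antecedent and the second pair (ending perfect authentic cadence) is the large consequent; the consequent is phrases 3 and 4.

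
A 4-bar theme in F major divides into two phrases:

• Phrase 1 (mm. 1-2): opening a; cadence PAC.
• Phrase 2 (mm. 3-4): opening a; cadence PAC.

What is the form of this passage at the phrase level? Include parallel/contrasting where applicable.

Both phrases have the same opening (a) and the same cadence (perfect authentic cadence): the second is a restatement, not a consequent, so this is a repeated phrase rather than a period.

repeated phrase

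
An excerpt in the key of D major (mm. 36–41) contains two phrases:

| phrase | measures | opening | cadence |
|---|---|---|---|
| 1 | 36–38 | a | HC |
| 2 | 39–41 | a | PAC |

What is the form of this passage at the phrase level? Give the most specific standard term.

Phrase 1 ends with a half cadence (weaker) and phrase 2 with a perfect authentic cadence (stronger): antecedent + consequent = a period.
The two phrases open with the same material (a / a), so the period is parallel.

parallel period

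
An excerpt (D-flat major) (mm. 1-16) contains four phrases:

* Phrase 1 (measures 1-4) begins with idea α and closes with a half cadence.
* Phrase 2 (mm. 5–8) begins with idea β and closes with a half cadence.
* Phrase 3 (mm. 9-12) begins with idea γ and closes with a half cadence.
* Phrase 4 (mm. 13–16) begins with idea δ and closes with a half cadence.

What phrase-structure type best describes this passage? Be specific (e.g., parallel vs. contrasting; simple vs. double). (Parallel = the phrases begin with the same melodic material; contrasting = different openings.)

phrase group

Phrase 4 ends with a half cadence, no stronger than phrase 2's half cadence, so the four phrases do not form a double period; nor do phrases 3–4 duplicate 1–2, so it is not a repeated period. With no phrase reaching a conclusive cadence, the passage is a phrase group.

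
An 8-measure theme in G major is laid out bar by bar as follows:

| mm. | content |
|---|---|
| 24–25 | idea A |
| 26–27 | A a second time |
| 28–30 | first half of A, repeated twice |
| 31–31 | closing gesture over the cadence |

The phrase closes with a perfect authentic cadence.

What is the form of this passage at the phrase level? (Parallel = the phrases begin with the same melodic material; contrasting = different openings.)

sentence

Basic idea (measures 24–25) + its repetition (mm. 26-27) form the presentation; fragmentation and cadence (mm. 28–31) form the continuation — the 8-bar whole is a sentence.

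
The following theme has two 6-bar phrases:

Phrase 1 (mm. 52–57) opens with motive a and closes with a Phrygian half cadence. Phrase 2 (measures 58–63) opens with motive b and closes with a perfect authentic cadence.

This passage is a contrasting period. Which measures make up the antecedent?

measures 52–57

The antecedent is the phrase ending with the weaker cadence (Phrygian half cadence, phrase 1) and the consequent the one ending more conclusively (perfect authentic cadence, phrase 2); the antecedent is mm. 52-57.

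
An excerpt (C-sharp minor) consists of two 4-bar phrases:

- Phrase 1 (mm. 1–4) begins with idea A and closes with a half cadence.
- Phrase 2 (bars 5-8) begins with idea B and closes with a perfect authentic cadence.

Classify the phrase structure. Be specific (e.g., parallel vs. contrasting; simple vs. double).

contrasting period

Phrase 1 ends with a half cadence (weaker) and phrase 2 with a perfect authentic cadence (stronger): antecedent + consequent = a period.
The two phrases open with different material (A / B), so the period is contrasting.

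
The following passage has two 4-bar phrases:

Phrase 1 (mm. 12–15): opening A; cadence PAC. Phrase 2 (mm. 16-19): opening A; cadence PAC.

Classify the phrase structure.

Both phrases have the same opening (A) and the same cadence (perfect authentic cadence): the second is a restatement, not a consequent, so this is a repeated phrase rather than a period.

repeated phrase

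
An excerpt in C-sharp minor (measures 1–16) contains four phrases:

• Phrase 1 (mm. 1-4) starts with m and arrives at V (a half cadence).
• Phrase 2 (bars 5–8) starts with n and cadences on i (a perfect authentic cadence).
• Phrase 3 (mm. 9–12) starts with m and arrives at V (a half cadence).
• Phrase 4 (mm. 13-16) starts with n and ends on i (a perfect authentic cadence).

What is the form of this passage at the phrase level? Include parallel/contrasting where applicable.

repeated period

The cadence pattern HC–PAC–HC–PAC is weak–strong twice, and phrases 3–4 restate phrases 1–2: a period heard twice, not a double period (which would end weakly at phrase 2).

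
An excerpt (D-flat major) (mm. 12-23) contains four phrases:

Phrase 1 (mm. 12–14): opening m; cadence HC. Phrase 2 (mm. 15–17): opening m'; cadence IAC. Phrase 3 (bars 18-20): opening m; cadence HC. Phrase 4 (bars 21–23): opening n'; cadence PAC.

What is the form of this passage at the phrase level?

parallel double period

Four phrases in two halves: the first half (mm. 12-17) ends with an imperfect authentic cadence, the second (mm. 18-23) with a perfect authentic cadence — a large antecedent–consequent pair, i.e. a double period.
Phrase 3 begins with the same material as phrase 1, making it parallel.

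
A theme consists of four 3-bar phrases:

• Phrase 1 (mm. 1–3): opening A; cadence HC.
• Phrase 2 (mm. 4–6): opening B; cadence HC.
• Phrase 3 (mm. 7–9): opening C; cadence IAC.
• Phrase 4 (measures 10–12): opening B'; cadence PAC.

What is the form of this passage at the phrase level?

Four phrases in two halves: the first half (bars 1–6) ends with a half cadence, the second (mm. 7–12) with a perfect authentic cadence — a large antecedent–consequent pair, i.e. a double period.
Phrase 3 begins with different material from phrase 1, making it contrasting.

contrasting double period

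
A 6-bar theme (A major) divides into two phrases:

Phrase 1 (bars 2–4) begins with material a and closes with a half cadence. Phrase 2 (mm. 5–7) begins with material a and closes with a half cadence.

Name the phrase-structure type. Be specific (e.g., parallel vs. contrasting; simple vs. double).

repeated phrase

Both phrases have the same opening (a) and the same cadence (half cadence): the second is a restatement, not a consequent, so this is a repeated phrase rather than a period.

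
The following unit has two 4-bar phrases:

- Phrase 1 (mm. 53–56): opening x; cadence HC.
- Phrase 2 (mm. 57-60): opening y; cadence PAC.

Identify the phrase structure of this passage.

contrasting period

Phrase 1 ends with a half cadence (weaker) and phrase 2 with a perfect authentic cadence (stronger): antecedent + consequent = a period.
The two phrases open with different material (x / y), so the period is contrasting.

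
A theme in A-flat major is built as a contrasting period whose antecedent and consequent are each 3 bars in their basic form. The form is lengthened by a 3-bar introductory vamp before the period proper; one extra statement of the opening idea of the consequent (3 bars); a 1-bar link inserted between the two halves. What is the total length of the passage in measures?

Basic contrasting period: 3 + 3 = 6 bars.
6 (basic form) + 3 (introduction) + 3 (extra statement) + 1 (link) = 13.

13 measures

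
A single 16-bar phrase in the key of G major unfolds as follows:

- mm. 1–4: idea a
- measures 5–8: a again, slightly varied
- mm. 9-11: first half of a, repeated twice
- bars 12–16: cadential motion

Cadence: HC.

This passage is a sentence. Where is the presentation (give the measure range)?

The presentation of a sentence is the basic idea (mm. 1–4) plus its repetition (mm. 5–8); the presentation is therefore measures 1-8.

measures 1–8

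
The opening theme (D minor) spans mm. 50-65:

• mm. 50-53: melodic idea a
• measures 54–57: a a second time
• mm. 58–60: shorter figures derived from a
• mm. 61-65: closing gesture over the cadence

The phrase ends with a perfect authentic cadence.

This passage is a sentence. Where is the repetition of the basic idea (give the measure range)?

The presentation of a sentence is the basic idea (bars 50–53) plus its repetition (bars 54–57); the repetition of the basic idea is therefore mm. 54-57.

measures 54–57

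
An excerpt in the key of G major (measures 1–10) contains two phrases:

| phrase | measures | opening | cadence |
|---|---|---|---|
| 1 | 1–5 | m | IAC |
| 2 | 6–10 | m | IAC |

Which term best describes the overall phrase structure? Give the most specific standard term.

repeated phrase

Both phrases have the same opening (m) and the same cadence (imperfect authentic cadence): the second is a restatement, not a consequent, so this is a repeated phrase rather than a period.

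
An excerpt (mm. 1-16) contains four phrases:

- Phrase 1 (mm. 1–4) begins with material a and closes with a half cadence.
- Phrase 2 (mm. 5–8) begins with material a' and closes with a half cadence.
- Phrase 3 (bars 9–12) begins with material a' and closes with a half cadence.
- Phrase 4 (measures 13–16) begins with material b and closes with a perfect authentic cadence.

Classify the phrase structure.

Four phrases in two halves: the first half (mm. 1-8) ends with a half cadence, the second (mm. 9–16) with a perfect authentic cadence — a large antecedent–consequent pair, i.e. a double period.
Phrase 3 begins with the same material as phrase 1, making it parallel.

parallel double period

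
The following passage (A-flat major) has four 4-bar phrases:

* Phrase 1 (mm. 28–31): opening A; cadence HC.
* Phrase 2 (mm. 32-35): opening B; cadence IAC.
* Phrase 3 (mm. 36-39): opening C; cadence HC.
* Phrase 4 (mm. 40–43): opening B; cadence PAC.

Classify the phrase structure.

contrasting double period

Four phrases in two halves: the first half (mm. 28-35) ends with an imperfect authentic cadence, the second (measures 36–43) with a perfect authentic cadence — a large antecedent–consequent pair, i.e. a double period.
Phrase 3 begins with different material from phrase 1, making it contrasting.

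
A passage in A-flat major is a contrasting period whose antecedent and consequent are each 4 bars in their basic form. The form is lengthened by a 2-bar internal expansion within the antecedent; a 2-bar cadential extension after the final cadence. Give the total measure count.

Basic contrasting period: 4 + 4 = 8 bars.
8 (basic form) + 2 (internal expansion) + 2 (cadential extension) = 12.

12 measures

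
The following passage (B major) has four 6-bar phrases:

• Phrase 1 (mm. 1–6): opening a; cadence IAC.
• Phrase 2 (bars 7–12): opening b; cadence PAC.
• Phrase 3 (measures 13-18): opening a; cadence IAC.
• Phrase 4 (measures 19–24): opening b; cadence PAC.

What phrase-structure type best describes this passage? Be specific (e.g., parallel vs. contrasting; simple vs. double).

repeated period

The cadence pattern IAC–PAC–IAC–PAC is weak–strong twice, and phrases 3–4 restate phrases 1–2: a period heard twice, not a double period (which would end weakly at phrase 2).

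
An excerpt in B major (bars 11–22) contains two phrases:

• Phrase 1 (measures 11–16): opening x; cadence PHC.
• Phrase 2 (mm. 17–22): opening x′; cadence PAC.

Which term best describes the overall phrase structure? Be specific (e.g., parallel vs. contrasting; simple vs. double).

Phrase 1 ends with a Phrygian half cadence (weaker) and phrase 2 with a perfect authentic cadence (stronger): antecedent + consequent = a period.
The two phrases open with the same material (x / x′), so the period is parallel.

parallel period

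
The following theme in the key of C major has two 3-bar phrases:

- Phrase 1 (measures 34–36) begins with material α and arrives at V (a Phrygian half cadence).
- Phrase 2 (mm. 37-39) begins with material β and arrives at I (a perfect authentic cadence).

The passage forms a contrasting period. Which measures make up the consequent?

The phrase ending with the weaker cadence (Phrygian half cadence) is the antecedent; the one ending more conclusively (perfect authentic cadence) is the consequent. The consequent is measures 37–39.

measures 37–39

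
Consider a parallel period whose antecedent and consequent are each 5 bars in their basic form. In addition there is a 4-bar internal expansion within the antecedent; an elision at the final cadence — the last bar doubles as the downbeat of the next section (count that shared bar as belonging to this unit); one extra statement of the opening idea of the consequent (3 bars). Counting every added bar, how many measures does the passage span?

Basic parallel period: 5 + 5 = 10 bars.
10 (basic form) + 4 (internal expansion) + 3 (extra statement) = 17.
The elision shares a bar with the next section but does not change this unit's count.

17 measures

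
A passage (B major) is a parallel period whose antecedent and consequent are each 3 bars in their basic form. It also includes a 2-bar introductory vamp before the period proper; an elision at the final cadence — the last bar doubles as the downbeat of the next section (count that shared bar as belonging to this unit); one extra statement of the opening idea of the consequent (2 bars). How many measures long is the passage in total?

10 measures

Basic parallel period: 3 + 3 = 6 bars.
6 (basic form) + 2 (introduction) + 2 (extra statement) = 10.
The elision shares a bar with the next section but does not change this unit's count.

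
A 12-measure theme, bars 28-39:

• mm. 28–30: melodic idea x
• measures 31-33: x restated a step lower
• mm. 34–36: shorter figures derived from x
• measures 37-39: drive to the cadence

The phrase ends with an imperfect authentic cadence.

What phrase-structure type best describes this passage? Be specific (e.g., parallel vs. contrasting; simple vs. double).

sentence

Basic idea (mm. 28-30) + its repetition (mm. 31–33) form the presentation; fragmentation and cadence (bars 34–39) form the continuation — the 12-bar whole is a sentence.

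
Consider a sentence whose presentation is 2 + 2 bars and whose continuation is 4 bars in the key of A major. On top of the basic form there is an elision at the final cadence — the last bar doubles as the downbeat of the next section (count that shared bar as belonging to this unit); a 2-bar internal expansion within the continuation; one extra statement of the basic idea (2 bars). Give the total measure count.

12 measures

Basic sentence: 2 + 2 + 4 = 8 bars.
8 (basic form) + 2 (internal expansion) + 2 (extra statement) = 12.
The elision shares a bar with the next section but does not change this unit's count.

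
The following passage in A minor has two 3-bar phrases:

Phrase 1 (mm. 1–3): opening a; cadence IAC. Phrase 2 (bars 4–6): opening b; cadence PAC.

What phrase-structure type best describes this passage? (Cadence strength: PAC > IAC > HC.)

Phrase 1 ends with an imperfect authentic cadence (weaker) and phrase 2 with a perfect authentic cadence (stronger): antecedent + consequent = a period.
The two phrases open with different material (a / b), so the period is contrasting.

contrasting period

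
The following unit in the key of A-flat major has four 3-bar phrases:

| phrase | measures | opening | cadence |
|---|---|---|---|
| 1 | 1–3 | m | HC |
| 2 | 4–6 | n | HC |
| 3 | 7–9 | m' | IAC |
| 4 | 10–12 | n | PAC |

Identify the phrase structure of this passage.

Four phrases in two halves: the first half (bars 1-6) ends with a half cadence, the second (mm. 7–12) with a perfect authentic cadence — a large antecedent–consequent pair, i.e. a double period.
Phrase 3 begins with the same material as phrase 1, making it parallel.

parallel double period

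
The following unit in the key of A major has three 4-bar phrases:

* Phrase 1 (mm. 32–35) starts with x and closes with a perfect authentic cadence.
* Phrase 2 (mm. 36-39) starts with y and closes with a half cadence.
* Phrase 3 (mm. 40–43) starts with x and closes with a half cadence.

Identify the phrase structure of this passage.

The final phrase closes with a half cadence, which is not stronger than the preceding half cadence; the 3 phrases lack an overall antecedent–consequent design and so form a phrase group.

phrase group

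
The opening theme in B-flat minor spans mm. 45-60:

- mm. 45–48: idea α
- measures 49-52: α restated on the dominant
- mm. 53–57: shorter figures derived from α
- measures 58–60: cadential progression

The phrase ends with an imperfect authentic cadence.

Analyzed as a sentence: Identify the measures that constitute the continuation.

After the presentation (bars 45-52), the continuation covers the fragmentation through the cadence: mm. 53-60.

measures 53–60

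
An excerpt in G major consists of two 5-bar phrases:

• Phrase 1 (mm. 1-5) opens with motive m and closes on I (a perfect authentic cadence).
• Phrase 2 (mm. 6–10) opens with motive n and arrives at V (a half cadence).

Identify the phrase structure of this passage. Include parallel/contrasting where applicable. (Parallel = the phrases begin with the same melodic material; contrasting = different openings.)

phrase group

The second phrase closes with a half cadence, which is not stronger than the first phrase's perfect authentic cadence; without a weak→strong cadential pair there is no antecedent–consequent relationship, so this is a phrase group rather than a period.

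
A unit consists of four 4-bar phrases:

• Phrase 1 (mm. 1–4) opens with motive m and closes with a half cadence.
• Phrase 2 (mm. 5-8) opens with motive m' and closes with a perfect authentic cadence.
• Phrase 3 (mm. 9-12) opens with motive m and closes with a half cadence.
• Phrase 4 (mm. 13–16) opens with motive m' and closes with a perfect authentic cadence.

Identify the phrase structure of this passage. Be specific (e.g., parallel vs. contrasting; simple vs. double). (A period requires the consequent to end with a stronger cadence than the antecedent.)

The cadence pattern HC–PAC–HC–PAC is weak–strong twice, and phrases 3–4 restate phrases 1–2: a period heard twice, not a double period (which would end weakly at phrase 2).

repeated period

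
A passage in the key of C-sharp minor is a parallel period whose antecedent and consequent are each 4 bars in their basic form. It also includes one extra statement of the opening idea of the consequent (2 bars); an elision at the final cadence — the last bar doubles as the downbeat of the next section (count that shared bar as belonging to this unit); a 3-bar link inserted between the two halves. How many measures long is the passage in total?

Basic parallel period: 4 + 4 = 8 bars.
8 (basic form) + 2 (extra statement) + 3 (link) = 13.
The elision shares a bar with the next section but does not change this unit's count.

13 measures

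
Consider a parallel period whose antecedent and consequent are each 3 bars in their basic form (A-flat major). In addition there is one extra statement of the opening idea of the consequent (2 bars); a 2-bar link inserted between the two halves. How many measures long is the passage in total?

Basic parallel period: 3 + 3 = 6 bars.
6 (basic form) + 2 (extra statement) + 2 (link) = 10.

10 measures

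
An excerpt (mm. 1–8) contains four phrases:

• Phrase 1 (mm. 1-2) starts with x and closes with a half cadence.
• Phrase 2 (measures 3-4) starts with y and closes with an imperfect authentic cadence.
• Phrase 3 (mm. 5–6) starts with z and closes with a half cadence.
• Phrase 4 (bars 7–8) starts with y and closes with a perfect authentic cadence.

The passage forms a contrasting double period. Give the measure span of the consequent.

measures 5–8

In a double period the first pair of phrases (ending imperfect authentic cadence) is the large antecedent and the second pair (ending perfect authentic cadence) is the large consequent; the consequent is measures 5–8.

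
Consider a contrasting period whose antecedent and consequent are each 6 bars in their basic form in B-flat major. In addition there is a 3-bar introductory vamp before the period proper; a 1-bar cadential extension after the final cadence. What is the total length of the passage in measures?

16 measures

Basic contrasting period: 6 + 6 = 12 bars.
12 (basic form) + 3 (introduction) + 1 (cadential extension) = 16.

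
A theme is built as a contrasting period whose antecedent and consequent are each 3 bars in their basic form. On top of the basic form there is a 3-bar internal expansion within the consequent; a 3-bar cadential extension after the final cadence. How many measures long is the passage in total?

12 measures

Basic contrasting period: 3 + 3 = 6 bars.
6 (basic form) + 3 (internal expansion) + 3 (cadential extension) = 12.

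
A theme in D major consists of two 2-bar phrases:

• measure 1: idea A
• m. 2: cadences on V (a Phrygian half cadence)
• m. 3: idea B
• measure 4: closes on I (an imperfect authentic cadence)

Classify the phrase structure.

contrasting period

Phrase 1 ends with a Phrygian half cadence (weaker) and phrase 2 with an imperfect authentic cadence (stronger): antecedent + consequent = a period.
The two phrases open with different material (A / B), so the period is contrasting.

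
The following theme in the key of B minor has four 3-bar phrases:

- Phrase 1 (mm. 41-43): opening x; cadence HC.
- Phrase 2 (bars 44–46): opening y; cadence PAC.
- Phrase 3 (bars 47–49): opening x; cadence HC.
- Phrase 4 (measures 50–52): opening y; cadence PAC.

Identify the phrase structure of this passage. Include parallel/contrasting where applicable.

repeated period

The cadence pattern HC–PAC–HC–PAC is weak–strong twice, and phrases 3–4 restate phrases 1–2: a period heard twice, not a double period (which would end weakly at phrase 2).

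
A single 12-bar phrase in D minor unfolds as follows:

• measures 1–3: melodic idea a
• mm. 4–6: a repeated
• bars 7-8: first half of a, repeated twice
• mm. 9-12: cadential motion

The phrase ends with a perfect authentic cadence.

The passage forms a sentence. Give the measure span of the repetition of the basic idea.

measures 4–6

The presentation of a sentence is the basic idea (mm. 1–3) plus its repetition (measures 4–6); the repetition of the basic idea is therefore bars 4-6.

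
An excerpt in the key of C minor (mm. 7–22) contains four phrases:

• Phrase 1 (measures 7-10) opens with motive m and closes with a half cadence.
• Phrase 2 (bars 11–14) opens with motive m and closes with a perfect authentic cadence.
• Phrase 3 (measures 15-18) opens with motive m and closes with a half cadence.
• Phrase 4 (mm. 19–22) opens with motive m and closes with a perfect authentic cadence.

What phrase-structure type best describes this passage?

repeated period

The cadence pattern HC–PAC–HC–PAC is weak–strong twice, and phrases 3–4 restate phrases 1–2: a period heard twice, not a double period (which would end weakly at phrase 2).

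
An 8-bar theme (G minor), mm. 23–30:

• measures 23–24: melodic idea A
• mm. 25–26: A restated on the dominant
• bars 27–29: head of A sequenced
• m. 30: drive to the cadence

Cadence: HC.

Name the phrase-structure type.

Basic idea (bars 23–24) + its repetition (bars 25–26) form the presentation; fragmentation and cadence (measures 27–30) form the continuation — the 8-bar whole is a sentence.

sentence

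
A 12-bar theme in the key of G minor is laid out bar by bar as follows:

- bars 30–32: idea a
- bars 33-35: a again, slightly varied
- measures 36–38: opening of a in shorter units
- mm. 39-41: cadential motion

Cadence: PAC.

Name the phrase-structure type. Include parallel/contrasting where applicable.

sentence

Basic idea (mm. 30–32) + its repetition (mm. 33–35) form the presentation; fragmentation and cadence (mm. 36-41) form the continuation — the 12-bar whole is a sentence.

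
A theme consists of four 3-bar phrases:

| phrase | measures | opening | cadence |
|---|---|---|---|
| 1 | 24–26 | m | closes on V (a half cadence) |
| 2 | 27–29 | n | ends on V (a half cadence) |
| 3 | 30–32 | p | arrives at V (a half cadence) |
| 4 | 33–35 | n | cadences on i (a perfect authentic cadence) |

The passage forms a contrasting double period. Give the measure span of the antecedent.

measures 24–29

In a double period the first pair of phrases (ending half cadence) is the large antecedent and the second pair (ending perfect authentic cadence) is the large consequent; the antecedent is measures 24–29.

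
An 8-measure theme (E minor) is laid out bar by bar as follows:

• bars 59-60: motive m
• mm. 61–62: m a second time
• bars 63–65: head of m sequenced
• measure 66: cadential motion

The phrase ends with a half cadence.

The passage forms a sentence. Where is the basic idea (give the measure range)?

The presentation of a sentence is the basic idea (mm. 59-60) plus its repetition (mm. 61–62); the basic idea is therefore bars 59–60.

measures 59–60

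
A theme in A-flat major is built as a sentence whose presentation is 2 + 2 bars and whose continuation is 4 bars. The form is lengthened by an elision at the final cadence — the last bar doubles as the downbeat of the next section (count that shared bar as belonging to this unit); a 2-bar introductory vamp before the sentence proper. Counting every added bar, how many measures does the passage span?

10 measures

Basic sentence: 2 + 2 + 4 = 8 bars.
8 (basic form) + 2 (introduction) = 10.
The elision shares a bar with the next section but does not change this unit's count.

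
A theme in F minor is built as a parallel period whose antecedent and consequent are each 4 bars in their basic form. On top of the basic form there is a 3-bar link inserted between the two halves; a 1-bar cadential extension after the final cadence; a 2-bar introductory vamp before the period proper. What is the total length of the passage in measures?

Basic parallel period: 4 + 4 = 8 bars.
8 (basic form) + 3 (link) + 1 (cadential extension) + 2 (introduction) = 14.

14 measures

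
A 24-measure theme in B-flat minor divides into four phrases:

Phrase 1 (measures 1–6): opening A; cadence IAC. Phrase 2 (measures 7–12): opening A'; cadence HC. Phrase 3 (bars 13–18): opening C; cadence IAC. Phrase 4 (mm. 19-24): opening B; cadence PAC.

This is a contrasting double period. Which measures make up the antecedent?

measures 1–12

In a double period the first pair of phrases (ending half cadence) is the large antecedent and the second pair (ending perfect authentic cadence) is the large consequent; the antecedent is measures 1–12.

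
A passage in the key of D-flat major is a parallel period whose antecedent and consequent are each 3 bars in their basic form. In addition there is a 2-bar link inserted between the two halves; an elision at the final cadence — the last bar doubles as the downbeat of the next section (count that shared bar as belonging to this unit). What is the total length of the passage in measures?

8 measures

Basic parallel period: 3 + 3 = 6 bars.
6 (basic form) + 2 (link) = 8.
The elision shares a bar with the next section but does not change this unit's count.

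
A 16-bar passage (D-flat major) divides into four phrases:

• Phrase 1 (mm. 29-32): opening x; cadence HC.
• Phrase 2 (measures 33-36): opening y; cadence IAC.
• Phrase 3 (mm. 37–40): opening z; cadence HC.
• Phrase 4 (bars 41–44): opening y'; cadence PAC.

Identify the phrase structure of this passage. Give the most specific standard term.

Four phrases in two halves: the first half (measures 29-36) ends with an imperfect authentic cadence, the second (mm. 37-44) with a perfect authentic cadence — a large antecedent–consequent pair, i.e. a double period.
Phrase 3 begins with different material from phrase 1, making it contrasting.

contrasting double period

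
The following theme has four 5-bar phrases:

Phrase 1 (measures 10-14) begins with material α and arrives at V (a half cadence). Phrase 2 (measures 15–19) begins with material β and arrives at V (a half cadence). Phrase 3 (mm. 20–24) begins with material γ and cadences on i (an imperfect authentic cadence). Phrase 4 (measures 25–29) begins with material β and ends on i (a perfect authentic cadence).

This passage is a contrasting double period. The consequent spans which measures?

In a double period the four phrases pair into a large antecedent (phrases 1–2, ending half cadence) and a large consequent (phrases 3–4, ending perfect authentic cadence). The consequent spans measures 20–29.

measures 20–29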